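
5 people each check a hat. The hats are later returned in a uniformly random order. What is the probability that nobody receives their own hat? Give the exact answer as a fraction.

11/30

This is the derangement probability: permutations of 5 with no fixed point.
D(5) = 5! · (1 − 1/1! + 1/2! − ··· + (−1)^5/5!) = 44.
P = 44/120 = 11/30.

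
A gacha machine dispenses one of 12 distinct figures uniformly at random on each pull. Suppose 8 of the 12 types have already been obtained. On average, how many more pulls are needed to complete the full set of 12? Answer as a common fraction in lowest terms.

Starting from 8 distinct types, each trial gives a new one with probability (12−i)/12 when i types are held, so the wait for the next new type is 12/(12−i).
E = 12/4 + 12/3 + 12/2 + 12/1 = 25.

25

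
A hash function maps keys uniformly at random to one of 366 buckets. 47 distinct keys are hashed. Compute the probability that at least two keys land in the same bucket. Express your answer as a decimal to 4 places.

0.9544

It's easier to compute the probability that all 47 are distinct.
P(all distinct) = 366/366 · 365/366 · ··· · 320/366 ≈ 0.0456.
So the probability of at least one match is 1 − 0.0456 = 0.9544.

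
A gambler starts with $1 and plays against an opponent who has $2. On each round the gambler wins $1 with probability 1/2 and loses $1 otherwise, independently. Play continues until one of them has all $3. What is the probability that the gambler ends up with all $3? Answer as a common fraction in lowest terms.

With a fair step, P(i) = ½P(i−1) + ½P(i+1) with P(0)=0, P(3)=1 has the linear solution P(i) = i/3.
P(1) = 1/3.

1/3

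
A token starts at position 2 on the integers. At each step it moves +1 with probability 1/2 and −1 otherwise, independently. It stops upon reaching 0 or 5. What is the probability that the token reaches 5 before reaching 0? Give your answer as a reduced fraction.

2/5

With a fair step, P(i) = ½P(i−1) + ½P(i+1) with P(0)=0, P(5)=1 has the linear solution P(i) = i/5.
P(2) = 2/5.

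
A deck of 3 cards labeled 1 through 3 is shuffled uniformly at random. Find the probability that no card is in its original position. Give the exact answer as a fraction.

This is the derangement probability: permutations of 3 with no fixed point.
D(3) = 3! · (1 − 1/1! + 1/2! − ··· + (−1)^3/3!) = 2.
P = 2/6 = 1/3.

1/3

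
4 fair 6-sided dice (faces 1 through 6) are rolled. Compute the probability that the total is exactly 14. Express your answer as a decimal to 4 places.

There are 6^4 = 1296 equally likely outcomes.
The number of ordered 4-tuples from {1,…,6} summing to 14 is 146.
P(sum = 14) = 146/1296 = 73/648 ≈ 0.1127.

0.1127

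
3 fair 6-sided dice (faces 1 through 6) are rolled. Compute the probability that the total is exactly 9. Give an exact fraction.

There are 6^3 = 216 equally likely outcomes.
The number of ordered 3-tuples from {1,…,6} summing to 9 is 25.
P(sum = 9) = 25/216.

25/216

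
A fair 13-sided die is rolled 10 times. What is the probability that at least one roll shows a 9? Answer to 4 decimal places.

P(no roll shows a 9) = (12/13)^10 ≈ 0.4491.
P(at least one) = 1 − 0.4491 = 0.5509.

0.5509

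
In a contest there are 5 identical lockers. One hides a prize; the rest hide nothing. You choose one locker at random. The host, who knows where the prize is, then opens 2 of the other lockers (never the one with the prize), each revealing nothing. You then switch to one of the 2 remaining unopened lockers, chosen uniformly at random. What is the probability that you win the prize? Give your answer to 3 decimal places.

Your original locker holds the prize with probability 1/5, so the other 4 collectively hold it with probability 4/5.
The host can always find 2 empty lockers to open, so the reveals don't change that 4/5; it is now spread over the 2 remaining unopened lockers.
P(win by switching) = (4/5) · (1/2) = 2/5 ≈ 0.400.

0.400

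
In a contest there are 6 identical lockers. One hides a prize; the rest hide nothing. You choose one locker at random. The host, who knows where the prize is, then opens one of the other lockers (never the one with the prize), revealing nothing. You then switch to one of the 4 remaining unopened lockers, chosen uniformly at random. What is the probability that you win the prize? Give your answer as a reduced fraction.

Your original locker holds the prize with probability 1/6, so the other 5 collectively hold it with probability 5/6.
The host can always find an empty locker to open, so this doesn't change that 5/6; it is now spread over the 4 remaining unopened lockers.
P(win by switching) = (5/6) · (1/4) = 5/24.

5/24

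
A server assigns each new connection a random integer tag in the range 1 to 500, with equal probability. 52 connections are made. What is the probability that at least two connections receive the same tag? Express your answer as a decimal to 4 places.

It's easier to compute the probability that all 52 are distinct.
P(all distinct) = 500/500 · 499/500 · ··· · 449/500 ≈ 0.0641.
So the probability of at least one match is 1 − 0.0641 = 0.9359.

0.9359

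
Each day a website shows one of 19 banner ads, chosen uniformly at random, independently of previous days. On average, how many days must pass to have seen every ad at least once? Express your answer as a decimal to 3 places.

After i distinct types are collected, each trial gives a new one with probability (19−i)/19, so the expected wait for the next new type is 19/(19−i).
E = 19/19 + 19/18 + 19/17 + 19/16 + 19/15 + 19/14 + 19/13 + 19/12 + 19/11 + 19/10 + 19/9 + 19/8 + 19/7 + 19/6 + 19/5 + 19/4 + 19/3 + 19/2 + 19/1 = 275295799/4084080 ≈ 67.407.

67.407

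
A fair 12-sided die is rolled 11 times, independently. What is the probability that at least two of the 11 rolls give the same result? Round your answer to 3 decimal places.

0.999

P(all 11 different) = 12/12 · 11/12 · ··· · 2/12 ≈ 0.001.
P(at least two equal) = 1 − 0.001 = 0.999.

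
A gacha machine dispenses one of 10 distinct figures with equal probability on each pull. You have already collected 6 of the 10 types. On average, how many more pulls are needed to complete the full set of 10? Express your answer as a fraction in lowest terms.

125/6

Starting from 6 distinct types, each trial gives a new one with probability (10−i)/10 when i types are held, so the wait for the next new type is 10/(10−i).
E = 10/4 + 10/3 + 10/2 + 10/1 = 125/6.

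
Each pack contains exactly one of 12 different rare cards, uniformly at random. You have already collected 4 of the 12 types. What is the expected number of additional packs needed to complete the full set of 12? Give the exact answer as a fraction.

Starting from 4 distinct types, each trial gives a new one with probability (12−i)/12 when i types are held, so the wait for the next new type is 12/(12−i).
E = 12/8 + 12/7 + 12/6 + 12/5 + 12/4 + 12/3 + 12/2 + 12/1 = 2283/70.

2283/70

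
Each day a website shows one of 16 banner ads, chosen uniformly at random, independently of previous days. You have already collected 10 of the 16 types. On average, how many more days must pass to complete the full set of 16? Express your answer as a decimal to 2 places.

39.20

Starting from 10 distinct types, each trial gives a new one with probability (16−i)/16 when i types are held, so the wait for the next new type is 16/(16−i).
E = 16/6 + 16/5 + 16/4 + 16/3 + 16/2 + 16/1 = 196/5 ≈ 39.20.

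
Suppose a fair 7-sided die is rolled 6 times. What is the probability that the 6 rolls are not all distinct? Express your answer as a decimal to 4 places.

0.9572

P(all 6 different) = 7/7 · 6/7 · ··· · 2/7 ≈ 0.0428.
P(at least two equal) = 1 − 0.0428 = 0.9572.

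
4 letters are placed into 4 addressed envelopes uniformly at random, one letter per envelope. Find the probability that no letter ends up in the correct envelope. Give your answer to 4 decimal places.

This is the derangement probability: permutations of 4 with no fixed point.
D(4) = 4! · (1 − 1/1! + 1/2! − ··· + (−1)^4/4!) = 9.
P = 9/24 = 3/8 ≈ 0.3750.

0.3750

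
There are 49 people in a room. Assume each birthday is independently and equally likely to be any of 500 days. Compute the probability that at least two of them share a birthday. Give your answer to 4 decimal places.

It's easier to compute the probability that all 49 are distinct.
P(all distinct) = 500/500 · 499/500 · ··· · 452/500 ≈ 0.0879.
So the probability of at least one match is 1 − 0.0879 = 0.9121.

0.9121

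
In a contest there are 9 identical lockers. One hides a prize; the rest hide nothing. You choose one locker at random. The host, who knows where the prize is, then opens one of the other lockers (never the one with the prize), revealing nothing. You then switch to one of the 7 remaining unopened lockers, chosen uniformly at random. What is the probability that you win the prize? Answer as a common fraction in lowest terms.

8/63

Your original locker holds the prize with probability 1/9, so the other 8 collectively hold it with probability 8/9.
The host can always find an empty locker to open, so this doesn't change that 8/9; it is now spread over the 7 remaining unopened lockers.
P(win by switching) = (8/9) · (1/7) = 8/63.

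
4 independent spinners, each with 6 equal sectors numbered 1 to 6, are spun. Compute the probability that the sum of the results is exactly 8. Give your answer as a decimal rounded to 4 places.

There are 6^4 = 1296 equally likely outcomes.
The number of ordered 4-tuples from {1,…,6} summing to 8 is 35.
P(sum = 8) = 35/1296 ≈ 0.0270.

0.0270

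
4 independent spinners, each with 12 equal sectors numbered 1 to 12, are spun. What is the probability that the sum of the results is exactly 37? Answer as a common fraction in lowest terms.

There are 12^4 = 20736 equally likely outcomes.
The number of ordered 4-tuples from {1,…,12} summing to 37 is 364.
P(sum = 37) = 364/20736 = 91/5184.

91/5184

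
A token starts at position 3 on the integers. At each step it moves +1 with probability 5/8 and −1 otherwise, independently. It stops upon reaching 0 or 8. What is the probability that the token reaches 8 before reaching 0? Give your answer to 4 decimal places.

0.7974

Let r = q/p = (3/8)/(5/8) = 3/5. The recurrence P(i) = p·P(i+1) + q·P(i−1) with P(0)=0, P(8)=1 gives P(i) = (1 − r^i)/(1 − r^8).
P(3) = (1 − (3/5)^3) / (1 − (3/5)^8) = 153125/192032 ≈ 0.7974.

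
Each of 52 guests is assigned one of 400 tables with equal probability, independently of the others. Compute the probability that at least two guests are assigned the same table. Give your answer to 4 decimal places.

It's easier to compute the probability that all 52 are distinct.
P(all distinct) = 400/400 · 399/400 · ··· · 349/400 ≈ 0.0312.
So the probability of at least one match is 1 − 0.0312 = 0.9688.

0.9688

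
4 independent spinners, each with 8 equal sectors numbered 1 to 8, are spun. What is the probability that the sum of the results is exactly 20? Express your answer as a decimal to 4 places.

There are 8^4 = 4096 equally likely outcomes.
The number of ordered 4-tuples from {1,…,8} summing to 20 is 315.
P(sum = 20) = 315/4096 ≈ 0.0769.

0.0769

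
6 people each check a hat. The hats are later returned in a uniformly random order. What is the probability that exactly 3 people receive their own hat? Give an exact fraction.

Choose which 3 of the 6 are fixed: C(6,3) = 20 ways.
The remaining 3 must have no fixed point: D(3) = 2.
P = 20·2/720 = 1/18.

1/18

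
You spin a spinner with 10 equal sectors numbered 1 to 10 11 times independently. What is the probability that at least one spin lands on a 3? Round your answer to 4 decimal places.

P(no spin lands on a 3) = (9/10)^11 ≈ 0.3138.
P(at least one) = 1 − 0.3138 = 0.6862.

0.6862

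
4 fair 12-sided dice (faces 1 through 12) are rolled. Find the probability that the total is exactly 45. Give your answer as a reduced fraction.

5/5184

There are 12^4 = 20736 equally likely outcomes.
The number of ordered 4-tuples from {1,…,12} summing to 45 is 20.
P(sum = 45) = 20/20736 = 5/5184.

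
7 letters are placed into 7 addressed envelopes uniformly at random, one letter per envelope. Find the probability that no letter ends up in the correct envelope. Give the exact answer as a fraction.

This is the derangement probability: permutations of 7 with no fixed point.
D(7) = 7! · (1 − 1/1! + 1/2! − ··· + (−1)^7/7!) = 1854.
P = 1854/5040 = 103/280.

103/280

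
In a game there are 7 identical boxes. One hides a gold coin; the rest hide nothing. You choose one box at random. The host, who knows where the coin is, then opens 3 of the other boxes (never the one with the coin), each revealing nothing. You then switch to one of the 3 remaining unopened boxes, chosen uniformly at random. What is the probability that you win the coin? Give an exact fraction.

Your original box holds the coin with probability 1/7, so the other 6 collectively hold it with probability 6/7.
The host can always find 3 empty boxes to open, so the reveals don't change that 6/7; it is now spread over the 3 remaining unopened boxes.
P(win by switching) = (6/7) · (1/3) = 2/7.

2/7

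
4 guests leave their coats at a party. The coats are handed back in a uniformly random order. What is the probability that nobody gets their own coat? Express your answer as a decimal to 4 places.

This is the derangement probability: permutations of 4 with no fixed point.
D(4) = 4! · (1 − 1/1! + 1/2! − ··· + (−1)^4/4!) = 9.
P = 9/24 = 3/8 ≈ 0.3750.

0.3750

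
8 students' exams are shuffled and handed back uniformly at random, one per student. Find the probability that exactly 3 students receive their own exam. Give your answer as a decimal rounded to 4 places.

Choose which 3 of the 8 are fixed: C(8,3) = 56 ways.
The remaining 5 must have no fixed point: D(5) = 44.
P = 56·44/40320 = 11/180 ≈ 0.0611.

0.0611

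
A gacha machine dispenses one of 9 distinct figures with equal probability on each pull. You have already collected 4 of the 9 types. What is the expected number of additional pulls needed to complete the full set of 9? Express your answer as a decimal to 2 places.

20.55

Starting from 4 distinct types, each trial gives a new one with probability (9−i)/9 when i types are held, so the wait for the next new type is 9/(9−i).
E = 9/5 + 9/4 + 9/3 + 9/2 + 9/1 = 411/20 ≈ 20.55.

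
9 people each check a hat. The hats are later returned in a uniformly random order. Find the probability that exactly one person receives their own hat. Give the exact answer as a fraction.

Choose which one is fixed: C(9,1) = 9 ways.
The remaining 8 must have no fixed point: D(8) = 14833.
P = 9·14833/362880 = 2119/5760.

2119/5760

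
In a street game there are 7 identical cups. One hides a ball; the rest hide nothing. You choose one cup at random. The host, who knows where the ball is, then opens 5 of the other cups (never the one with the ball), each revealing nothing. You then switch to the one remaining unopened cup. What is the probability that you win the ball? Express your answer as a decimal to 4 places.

Your original cup holds the ball with probability 1/7, so the other 6 collectively hold it with probability 6/7.
The host can always find 5 empty cups to open, so the reveals don't change that 6/7; it is now spread over the 1 remaining unopened cup.
P(win by switching) = (6/7) · (1/1) = 6/7 ≈ 0.8571.

0.8571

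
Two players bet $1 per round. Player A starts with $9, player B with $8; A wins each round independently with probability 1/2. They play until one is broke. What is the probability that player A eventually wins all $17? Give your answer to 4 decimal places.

0.5294

With a fair step, P(i) = ½P(i−1) + ½P(i+1) with P(0)=0, P(17)=1 has the linear solution P(i) = i/17.
P(9) = 9/17 ≈ 0.5294.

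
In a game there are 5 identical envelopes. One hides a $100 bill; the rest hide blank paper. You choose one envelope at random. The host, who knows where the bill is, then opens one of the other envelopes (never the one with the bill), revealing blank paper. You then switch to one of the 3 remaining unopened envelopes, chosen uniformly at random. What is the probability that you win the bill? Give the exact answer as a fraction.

Your original envelope holds the bill with probability 1/5, so the other 4 collectively hold it with probability 4/5.
The host can always find an empty envelope to open, so this doesn't change that 4/5; it is now spread over the 3 remaining unopened envelopes.
P(win by switching) = (4/5) · (1/3) = 4/15.

4/15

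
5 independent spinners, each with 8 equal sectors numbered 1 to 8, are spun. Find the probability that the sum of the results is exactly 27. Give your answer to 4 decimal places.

There are 8^5 = 32768 equally likely outcomes.
The number of ordered 5-tuples from {1,…,8} summing to 27 is 1750.
P(sum = 27) = 1750/32768 = 875/16384 ≈ 0.0534.

0.0534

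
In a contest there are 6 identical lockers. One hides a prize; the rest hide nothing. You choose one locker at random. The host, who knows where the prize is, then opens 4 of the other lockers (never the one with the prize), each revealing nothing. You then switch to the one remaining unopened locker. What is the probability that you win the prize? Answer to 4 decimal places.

Your original locker holds the prize with probability 1/6, so the other 5 collectively hold it with probability 5/6.
The host can always find 4 empty lockers to open, so the reveals don't change that 5/6; it is now spread over the 1 remaining unopened locker.
P(win by switching) = (5/6) · (1/1) = 5/6 ≈ 0.8333.

0.8333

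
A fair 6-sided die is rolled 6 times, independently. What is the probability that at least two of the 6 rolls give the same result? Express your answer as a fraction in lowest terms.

P(all 6 different) = 6/6 · 5/6 · ··· · 1/6 = 5/324.
P(at least two equal) = 1 − 5/324 = 319/324.

319/324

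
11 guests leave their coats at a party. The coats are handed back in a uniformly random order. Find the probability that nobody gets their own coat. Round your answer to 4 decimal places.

This is the derangement probability: permutations of 11 with no fixed point.
D(11) = 11! · (1 − 1/1! + 1/2! − ··· + (−1)^11/11!) = 14684570.
P = 14684570/39916800 = 1468457/3991680 ≈ 0.3679.

0.3679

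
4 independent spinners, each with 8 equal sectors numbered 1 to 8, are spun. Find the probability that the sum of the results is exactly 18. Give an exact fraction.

There are 8^4 = 4096 equally likely outcomes.
The number of ordered 4-tuples from {1,…,8} summing to 18 is 344.
P(sum = 18) = 344/4096 = 43/512.

43/512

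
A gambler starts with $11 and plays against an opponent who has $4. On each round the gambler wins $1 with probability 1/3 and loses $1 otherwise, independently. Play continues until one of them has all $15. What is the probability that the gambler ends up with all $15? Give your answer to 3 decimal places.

0.062

Let r = q/p = (2/3)/(1/3) = 2. The recurrence P(i) = p·P(i+1) + q·P(i−1) with P(0)=0, P(15)=1 gives P(i) = (1 − r^i)/(1 − r^15).
P(11) = (1 − (2)^11) / (1 − (2)^15) = 2047/32767 ≈ 0.062.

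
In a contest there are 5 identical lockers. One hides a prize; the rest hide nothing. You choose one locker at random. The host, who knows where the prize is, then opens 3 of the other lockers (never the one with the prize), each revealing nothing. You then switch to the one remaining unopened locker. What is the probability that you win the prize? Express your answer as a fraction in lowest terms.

Your original locker holds the prize with probability 1/5, so the other 4 collectively hold it with probability 4/5.
The host can always find 3 empty lockers to open, so the reveals don't change that 4/5; it is now spread over the 1 remaining unopened locker.
P(win by switching) = (4/5) · (1/1) = 4/5.

4/5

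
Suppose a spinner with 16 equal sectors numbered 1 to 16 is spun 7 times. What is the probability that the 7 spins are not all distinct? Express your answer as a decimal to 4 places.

0.7852

P(all 7 different) = 16/16 · 15/16 · ··· · 10/16 ≈ 0.2148.
P(at least two equal) = 1 − 0.2148 = 0.7852.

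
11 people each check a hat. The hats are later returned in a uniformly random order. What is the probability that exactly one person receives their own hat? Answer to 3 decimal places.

Choose which one is fixed: C(11,1) = 11 ways.
The remaining 10 must have no fixed point: D(10) = 1334961.
P = 11·1334961/39916800 = 16481/44800 ≈ 0.368.

0.368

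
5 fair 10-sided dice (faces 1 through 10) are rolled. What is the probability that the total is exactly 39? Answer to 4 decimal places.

0.0134

There are 10^5 = 100000 equally likely outcomes.
The number of ordered 5-tuples from {1,…,10} summing to 39 is 1340.
P(sum = 39) = 1340/100000 = 67/5000 ≈ 0.0134.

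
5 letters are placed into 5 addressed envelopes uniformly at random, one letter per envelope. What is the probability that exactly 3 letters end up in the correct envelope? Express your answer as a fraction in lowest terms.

Choose which 3 of the 5 are fixed: C(5,3) = 10 ways.
The remaining 2 must have no fixed point: D(2) = 1.
P = 10·1/120 = 1/12.

1/12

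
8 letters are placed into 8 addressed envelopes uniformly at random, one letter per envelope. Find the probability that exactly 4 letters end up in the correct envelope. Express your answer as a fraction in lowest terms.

1/64

Choose which 4 of the 8 are fixed: C(8,4) = 70 ways.
The remaining 4 must have no fixed point: D(4) = 9.
P = 70·9/40320 = 1/64.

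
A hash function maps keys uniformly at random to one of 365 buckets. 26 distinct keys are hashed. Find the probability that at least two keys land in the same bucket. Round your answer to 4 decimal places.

It's easier to compute the probability that all 26 are distinct.
P(all distinct) = 365/365 · 364/365 · ··· · 340/365 ≈ 0.4018.
So the probability of at least one match is 1 − 0.4018 = 0.5982.

0.5982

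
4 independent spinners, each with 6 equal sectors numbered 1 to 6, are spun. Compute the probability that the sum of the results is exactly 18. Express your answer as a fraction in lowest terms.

5/81

There are 6^4 = 1296 equally likely outcomes.
The number of ordered 4-tuples from {1,…,6} summing to 18 is 80.
P(sum = 18) = 80/1296 = 5/81.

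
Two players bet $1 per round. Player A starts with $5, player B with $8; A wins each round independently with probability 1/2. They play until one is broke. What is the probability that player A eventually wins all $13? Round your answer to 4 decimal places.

With a fair step, P(i) = ½P(i−1) + ½P(i+1) with P(0)=0, P(13)=1 has the linear solution P(i) = i/13.
P(5) = 5/13 ≈ 0.3846.

0.3846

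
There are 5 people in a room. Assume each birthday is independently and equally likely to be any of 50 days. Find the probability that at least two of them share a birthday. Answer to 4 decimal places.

0.1864

It's easier to compute the probability that all 5 are distinct.
P(all distinct) = 50/50 · 49/50 · ··· · 46/50 ≈ 0.8136.
So the probability of at least one match is 1 − 0.8136 = 0.1864.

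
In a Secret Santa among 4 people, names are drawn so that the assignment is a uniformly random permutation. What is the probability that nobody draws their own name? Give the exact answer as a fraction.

3/8

This is the derangement probability: permutations of 4 with no fixed point.
D(4) = 4! · (1 − 1/1! + 1/2! − ··· + (−1)^4/4!) = 9.
P = 9/24 = 3/8.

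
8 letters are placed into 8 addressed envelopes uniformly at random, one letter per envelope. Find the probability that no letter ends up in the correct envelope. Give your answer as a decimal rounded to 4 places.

This is the derangement probability: permutations of 8 with no fixed point.
D(8) = 8! · (1 − 1/1! + 1/2! − ··· + (−1)^8/8!) = 14833.
P = 14833/40320 = 2119/5760 ≈ 0.3679.

0.3679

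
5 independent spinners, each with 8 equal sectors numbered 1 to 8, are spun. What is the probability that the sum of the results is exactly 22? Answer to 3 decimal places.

There are 8^5 = 32768 equally likely outcomes.
The number of ordered 5-tuples from {1,…,8} summing to 22 is 2460.
P(sum = 22) = 2460/32768 = 615/8192 ≈ 0.075.

0.075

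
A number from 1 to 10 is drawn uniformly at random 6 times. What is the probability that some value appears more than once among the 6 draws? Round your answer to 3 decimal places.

0.849

P(all 6 different) = 10/10 · 9/10 · ··· · 5/10 ≈ 0.151.
P(at least two equal) = 1 − 0.151 = 0.849.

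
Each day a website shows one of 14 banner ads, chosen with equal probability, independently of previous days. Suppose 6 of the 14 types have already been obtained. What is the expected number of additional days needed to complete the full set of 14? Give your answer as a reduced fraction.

761/20

Starting from 6 distinct types, each trial gives a new one with probability (14−i)/14 when i types are held, so the wait for the next new type is 14/(14−i).
E = 14/8 + 14/7 + 14/6 + 14/5 + 14/4 + 14/3 + 14/2 + 14/1 = 761/20.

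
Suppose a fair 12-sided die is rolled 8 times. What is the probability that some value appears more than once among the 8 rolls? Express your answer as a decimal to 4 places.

P(all 8 different) = 12/12 · 11/12 · ··· · 5/12 ≈ 0.0464.
P(at least two equal) = 1 − 0.0464 = 0.9536.

0.9536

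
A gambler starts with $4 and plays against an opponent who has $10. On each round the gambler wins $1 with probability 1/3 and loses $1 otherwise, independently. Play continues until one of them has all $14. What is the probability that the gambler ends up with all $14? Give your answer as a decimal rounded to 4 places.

0.0009

Let r = q/p = (2/3)/(1/3) = 2. The recurrence P(i) = p·P(i+1) + q·P(i−1) with P(0)=0, P(14)=1 gives P(i) = (1 − r^i)/(1 − r^14).
P(4) = (1 − (2)^4) / (1 − (2)^14) = 5/5461 ≈ 0.0009.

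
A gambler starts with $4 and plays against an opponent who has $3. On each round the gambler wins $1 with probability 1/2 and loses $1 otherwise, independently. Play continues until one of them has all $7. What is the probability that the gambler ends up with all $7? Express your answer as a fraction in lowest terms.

With a fair step, P(i) = ½P(i−1) + ½P(i+1) with P(0)=0, P(7)=1 has the linear solution P(i) = i/7.
P(4) = 4/7.

4/7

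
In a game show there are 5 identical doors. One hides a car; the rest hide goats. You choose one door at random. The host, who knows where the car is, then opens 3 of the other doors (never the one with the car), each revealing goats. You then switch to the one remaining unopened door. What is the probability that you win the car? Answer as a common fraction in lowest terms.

4/5

Your original door holds the car with probability 1/5, so the other 4 collectively hold it with probability 4/5.
The host can always find 3 empty doors to open, so the reveals don't change that 4/5; it is now spread over the 1 remaining unopened door.
P(win by switching) = (4/5) · (1/1) = 4/5.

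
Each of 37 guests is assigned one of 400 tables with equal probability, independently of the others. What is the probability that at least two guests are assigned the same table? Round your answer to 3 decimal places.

It's easier to compute the probability that all 37 are distinct.
P(all distinct) = 400/400 · 399/400 · ··· · 364/400 ≈ 0.179.
So the probability of at least one match is 1 − 0.179 = 0.821.

0.821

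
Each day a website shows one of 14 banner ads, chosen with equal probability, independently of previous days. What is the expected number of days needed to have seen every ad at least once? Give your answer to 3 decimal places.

After i distinct types are collected, each trial gives a new one with probability (14−i)/14, so the expected wait for the next new type is 14/(14−i).
E = 14/14 + 14/13 + 14/12 + 14/11 + 14/10 + 14/9 + 14/8 + 14/7 + 14/6 + 14/5 + 14/4 + 14/3 + 14/2 + 14/1 = 1171733/25740 ≈ 45.522.

45.522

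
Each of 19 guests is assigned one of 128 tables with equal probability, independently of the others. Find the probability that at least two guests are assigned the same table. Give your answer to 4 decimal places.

It's easier to compute the probability that all 19 are distinct.
P(all distinct) = 128/128 · 127/128 · ··· · 110/128 ≈ 0.2453.
So the probability of at least one match is 1 − 0.2453 = 0.7547.

0.7547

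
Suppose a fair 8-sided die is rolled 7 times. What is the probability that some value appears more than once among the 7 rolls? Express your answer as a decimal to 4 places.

P(all 7 different) = 8/8 · 7/8 · ··· · 2/8 ≈ 0.0192.
P(at least two equal) = 1 − 0.0192 = 0.9808.

0.9808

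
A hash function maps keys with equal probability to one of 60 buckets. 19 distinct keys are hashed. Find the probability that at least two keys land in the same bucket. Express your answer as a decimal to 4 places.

It's easier to compute the probability that all 19 are distinct.
P(all distinct) = 60/60 · 59/60 · ··· · 42/60 ≈ 0.0408.
So the probability of at least one match is 1 − 0.0408 = 0.9592.

0.9592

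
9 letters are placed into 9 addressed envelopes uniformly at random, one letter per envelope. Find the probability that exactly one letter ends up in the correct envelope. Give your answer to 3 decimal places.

0.368

Choose which one is fixed: C(9,1) = 9 ways.
The remaining 8 must have no fixed point: D(8) = 14833.
P = 9·14833/362880 = 2119/5760 ≈ 0.368.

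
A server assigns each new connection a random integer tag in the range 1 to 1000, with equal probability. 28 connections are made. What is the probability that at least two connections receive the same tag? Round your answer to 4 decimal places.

0.3172

It's easier to compute the probability that all 28 are distinct.
P(all distinct) = 1000/1000 · 999/1000 · ··· · 973/1000 ≈ 0.6828.
So the probability of at least one match is 1 − 0.6828 = 0.3172.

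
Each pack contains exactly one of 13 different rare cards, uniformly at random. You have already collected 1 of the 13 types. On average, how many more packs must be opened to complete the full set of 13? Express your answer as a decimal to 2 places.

Starting from 1 distinct type, each trial gives a new one with probability (13−i)/13 when i types are held, so the wait for the next new type is 13/(13−i).
E = 13/12 + 13/11 + 13/10 + 13/9 + 13/8 + 13/7 + 13/6 + 13/5 + 13/4 + 13/3 + 13/2 + 13/1 = 1118273/27720 ≈ 40.34.

40.34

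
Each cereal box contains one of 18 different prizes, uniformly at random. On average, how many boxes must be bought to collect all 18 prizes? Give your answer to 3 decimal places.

After i distinct types are collected, each trial gives a new one with probability (18−i)/18, so the expected wait for the next new type is 18/(18−i).
E = 18/18 + 18/17 + 18/16 + 18/15 + 18/14 + 18/13 + 18/12 + 18/11 + 18/10 + 18/9 + 18/8 + 18/7 + 18/6 + 18/5 + 18/4 + 18/3 + 18/2 + 18/1 = 42822903/680680 ≈ 62.912.

62.912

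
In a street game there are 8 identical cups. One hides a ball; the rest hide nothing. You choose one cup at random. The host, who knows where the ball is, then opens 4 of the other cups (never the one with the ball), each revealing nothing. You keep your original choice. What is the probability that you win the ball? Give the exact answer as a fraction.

The host can always open 4 empty cups regardless of your choice, so the reveals give no information about your original cup.
P(win by staying) = 1/8.

1/8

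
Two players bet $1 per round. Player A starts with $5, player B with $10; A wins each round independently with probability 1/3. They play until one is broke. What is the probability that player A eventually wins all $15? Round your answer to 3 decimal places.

0.001

Let r = q/p = (2/3)/(1/3) = 2. The recurrence P(i) = p·P(i+1) + q·P(i−1) with P(0)=0, P(15)=1 gives P(i) = (1 − r^i)/(1 − r^15).
P(5) = (1 − (2)^5) / (1 − (2)^15) = 1/1057 ≈ 0.001.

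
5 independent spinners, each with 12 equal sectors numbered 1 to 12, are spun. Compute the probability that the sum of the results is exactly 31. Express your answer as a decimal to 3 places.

There are 12^5 = 248832 equally likely outcomes.
The number of ordered 5-tuples from {1,…,12} summing to 31 is 12255.
P(sum = 31) = 12255/248832 = 4085/82944 ≈ 0.049.

0.049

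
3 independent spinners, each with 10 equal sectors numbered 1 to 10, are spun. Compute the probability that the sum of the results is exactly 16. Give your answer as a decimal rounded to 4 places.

0.0750

There are 10^3 = 1000 equally likely outcomes.
The number of ordered 3-tuples from {1,…,10} summing to 16 is 75.
P(sum = 16) = 75/1000 = 3/40 ≈ 0.0750.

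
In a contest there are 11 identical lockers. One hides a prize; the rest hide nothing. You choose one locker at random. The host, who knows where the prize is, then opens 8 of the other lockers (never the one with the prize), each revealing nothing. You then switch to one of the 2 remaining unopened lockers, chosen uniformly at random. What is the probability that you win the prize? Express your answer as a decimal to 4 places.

0.4545

Your original locker holds the prize with probability 1/11, so the other 10 collectively hold it with probability 10/11.
The host can always find 8 empty lockers to open, so the reveals don't change that 10/11; it is now spread over the 2 remaining unopened lockers.
P(win by switching) = (10/11) · (1/2) = 5/11 ≈ 0.4545.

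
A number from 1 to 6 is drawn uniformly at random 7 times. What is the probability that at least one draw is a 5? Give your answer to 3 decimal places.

P(no draw is a 5) = (5/6)^7 ≈ 0.279.
P(at least one) = 1 − 0.279 = 0.721.

0.721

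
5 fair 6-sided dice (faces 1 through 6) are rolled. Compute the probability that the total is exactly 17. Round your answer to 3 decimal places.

0.100

There are 6^5 = 7776 equally likely outcomes.
The number of ordered 5-tuples from {1,…,6} summing to 17 is 780.
P(sum = 17) = 780/7776 = 65/648 ≈ 0.100.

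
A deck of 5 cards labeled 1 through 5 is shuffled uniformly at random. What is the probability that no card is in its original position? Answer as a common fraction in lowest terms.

This is the derangement probability: permutations of 5 with no fixed point.
D(5) = 5! · (1 − 1/1! + 1/2! − ··· + (−1)^5/5!) = 44.
P = 44/120 = 11/30.

11/30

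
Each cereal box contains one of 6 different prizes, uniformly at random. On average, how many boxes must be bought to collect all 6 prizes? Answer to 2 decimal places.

After i distinct types are collected, each trial gives a new one with probability (6−i)/6, so the expected wait for the next new type is 6/(6−i).
E = 6/6 + 6/5 + 6/4 + 6/3 + 6/2 + 6/1 = 147/10 ≈ 14.70.

14.70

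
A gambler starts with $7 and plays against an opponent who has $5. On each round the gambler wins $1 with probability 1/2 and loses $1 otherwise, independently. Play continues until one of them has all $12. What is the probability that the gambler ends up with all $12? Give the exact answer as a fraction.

7/12

With a fair step, P(i) = ½P(i−1) + ½P(i+1) with P(0)=0, P(12)=1 has the linear solution P(i) = i/12.
P(7) = 7/12.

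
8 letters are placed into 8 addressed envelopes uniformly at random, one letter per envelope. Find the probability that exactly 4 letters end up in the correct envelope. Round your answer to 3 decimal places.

0.016

Choose which 4 of the 8 are fixed: C(8,4) = 70 ways.
The remaining 4 must have no fixed point: D(4) = 9.
P = 70·9/40320 = 1/64 ≈ 0.016.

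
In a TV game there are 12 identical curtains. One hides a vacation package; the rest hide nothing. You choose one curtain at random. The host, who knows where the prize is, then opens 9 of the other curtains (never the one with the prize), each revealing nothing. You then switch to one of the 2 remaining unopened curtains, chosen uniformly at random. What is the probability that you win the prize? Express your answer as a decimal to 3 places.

0.458

Your original curtain holds the prize with probability 1/12, so the other 11 collectively hold it with probability 11/12.
The host can always find 9 empty curtains to open, so the reveals don't change that 11/12; it is now spread over the 2 remaining unopened curtains.
P(win by switching) = (11/12) · (1/2) = 11/24 ≈ 0.458.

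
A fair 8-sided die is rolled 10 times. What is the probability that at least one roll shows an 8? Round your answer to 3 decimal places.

P(no roll shows an 8) = (7/8)^10 ≈ 0.263.
P(at least one) = 1 − 0.263 = 0.737.

0.737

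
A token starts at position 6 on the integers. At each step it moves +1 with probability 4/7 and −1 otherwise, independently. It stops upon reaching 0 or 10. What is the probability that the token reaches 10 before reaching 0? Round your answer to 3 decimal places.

0.871

Let r = q/p = (3/7)/(4/7) = 3/4. The recurrence P(i) = p·P(i+1) + q·P(i−1) with P(0)=0, P(10)=1 gives P(i) = (1 − r^i)/(1 − r^10).
P(6) = (1 − (3/4)^6) / (1 − (3/4)^10) = 123136/141361 ≈ 0.871.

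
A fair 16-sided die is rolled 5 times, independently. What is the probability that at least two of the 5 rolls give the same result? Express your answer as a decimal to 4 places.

P(all 5 different) = 16/16 · 15/16 · ··· · 12/16 ≈ 0.4999.
P(at least two equal) = 1 − 0.4999 = 0.5001.

0.5001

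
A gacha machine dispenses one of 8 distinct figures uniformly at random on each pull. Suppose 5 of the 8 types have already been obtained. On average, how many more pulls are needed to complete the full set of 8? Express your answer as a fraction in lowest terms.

44/3

Starting from 5 distinct types, each trial gives a new one with probability (8−i)/8 when i types are held, so the wait for the next new type is 8/(8−i).
E = 8/3 + 8/2 + 8/1 = 44/3.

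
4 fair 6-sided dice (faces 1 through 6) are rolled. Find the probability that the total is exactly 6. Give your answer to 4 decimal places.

There are 6^4 = 1296 equally likely outcomes.
The number of ordered 4-tuples from {1,…,6} summing to 6 is 10.
P(sum = 6) = 10/1296 = 5/648 ≈ 0.0077.

0.0077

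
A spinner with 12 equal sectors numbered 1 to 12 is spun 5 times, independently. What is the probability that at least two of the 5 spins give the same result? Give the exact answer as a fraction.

P(all 5 different) = 12/12 · 11/12 · ··· · 8/12 = 55/144.
P(at least two equal) = 1 − 55/144 = 89/144.

89/144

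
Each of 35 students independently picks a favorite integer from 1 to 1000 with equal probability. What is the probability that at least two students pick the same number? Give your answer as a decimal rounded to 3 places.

0.452

It's easier to compute the probability that all 35 are distinct.
P(all distinct) = 1000/1000 · 999/1000 · ··· · 966/1000 ≈ 0.548.
So the probability of at least one match is 1 − 0.548 = 0.452.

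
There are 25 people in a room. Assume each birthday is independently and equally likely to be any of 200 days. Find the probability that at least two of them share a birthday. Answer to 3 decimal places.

It's easier to compute the probability that all 25 are distinct.
P(all distinct) = 200/200 · 199/200 · ··· · 176/200 ≈ 0.209.
So the probability of at least one match is 1 − 0.209 = 0.791.

0.791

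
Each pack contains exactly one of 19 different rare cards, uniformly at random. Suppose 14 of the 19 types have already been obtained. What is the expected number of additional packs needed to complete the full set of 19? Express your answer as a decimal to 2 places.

43.38

Starting from 14 distinct types, each trial gives a new one with probability (19−i)/19 when i types are held, so the wait for the next new type is 19/(19−i).
E = 19/5 + 19/4 + 19/3 + 19/2 + 19/1 = 2603/60 ≈ 43.38.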